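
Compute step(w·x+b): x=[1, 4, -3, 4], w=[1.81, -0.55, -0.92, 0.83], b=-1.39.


z = (1)·(1.81) + (4)·(-0.55) + (-3)·(-0.92) + (4)·(0.83) - 1.39
  = 4.3
step(z) = 1 (z≥0)

1


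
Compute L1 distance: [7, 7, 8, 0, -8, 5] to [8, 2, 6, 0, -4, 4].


d = |7-8| + |7-2| + |8-6| + |0-0| + |-8+ 4| + |5-4|
  = 1 + 5 + 2 + 0 + 4 + 1
  = 13

13


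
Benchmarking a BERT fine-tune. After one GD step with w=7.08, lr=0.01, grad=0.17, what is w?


w_new = w - α·∇
= 7.08 - 0.01·0.17
= 7.08 - 0.0017
= 7.0783

7.0783


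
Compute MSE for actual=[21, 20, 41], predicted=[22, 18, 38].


Squared errors: (21-22)²=1, (20-18)²=4, (41-38)²=9
Sum = 14
MSE = 14/3 = 14/3

14/3


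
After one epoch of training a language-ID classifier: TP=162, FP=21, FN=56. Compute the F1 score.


Precision = 162/183 = 0.8852
Recall = 162/218 = 0.7431
F1 = 2·P·R/(P+R) = 2·TP/(2·TP+FP+FN) = 324/(324+21+56) = 324/401 = 0.808

0.808


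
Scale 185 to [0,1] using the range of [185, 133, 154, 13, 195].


min=13, max=195
(185-13)/(195-13) = 172/182 = 0.9451

0.9451


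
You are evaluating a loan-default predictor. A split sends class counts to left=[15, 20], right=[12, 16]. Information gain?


Parent = [27, 36], H_parent = 0.9852
H_left = 0.9852 (n=35), H_right = 0.9852 (n=28)
H_children = (35/63)·0.9852 + (28/63)·0.9852 = 0.9852
IG = 0.9852 - 0.9852 = 0.0

0.0


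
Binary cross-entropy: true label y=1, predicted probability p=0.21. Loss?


BCE = -[y·ln(p) + (1-y)·ln(1-p)]
= -1·ln(0.21) - 0
= -ln(0.21) = 1.5606

1.5606


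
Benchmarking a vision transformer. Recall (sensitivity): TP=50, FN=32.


Recall = TP/(TP+FN)
= 50/(50+32)
= 50/82 = 60.98%

60.98%


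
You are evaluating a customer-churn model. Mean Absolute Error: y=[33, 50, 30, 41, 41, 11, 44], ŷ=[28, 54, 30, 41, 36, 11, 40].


Absolute errors: |33-28|=5, |50-54|=4, |30-30|=0, |41-41|=0, |41-36|=5, |11-11|=0, |44-40|=4
Sum = 18
MAE = 18/7 = 18/7

18/7


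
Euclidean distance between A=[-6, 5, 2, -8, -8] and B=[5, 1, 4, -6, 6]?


d = √((-6-5)² + (5-1)² + (2-4)² + (-8+ 6)² + (-8-6)²)
  = √(121 + 16 + 4 + 4 + 196)
  = √341 = 18.4662

18.4662


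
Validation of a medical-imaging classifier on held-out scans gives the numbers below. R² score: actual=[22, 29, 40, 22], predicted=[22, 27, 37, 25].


ȳ = 28.25
SS_res = Σ(y-ŷ)² = 22
SS_tot = Σ(y-ȳ)² = 216.75
R² = 1 - SS_res/SS_tot = 1 - 0.1015 = 0.8985

0.8985


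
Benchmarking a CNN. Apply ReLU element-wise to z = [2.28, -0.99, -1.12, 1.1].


ReLU(2.28) = max(0, 2.28) = 2.28
ReLU(-0.99) = max(0, -0.99) = 0.0
ReLU(-1.12) = max(0, -1.12) = 0.0
ReLU(1.1) = max(0, 1.1) = 1.1
result = [2.28, 0.0, 0.0, 1.1]

[2.28, 0.0, 0.0, 1.1]


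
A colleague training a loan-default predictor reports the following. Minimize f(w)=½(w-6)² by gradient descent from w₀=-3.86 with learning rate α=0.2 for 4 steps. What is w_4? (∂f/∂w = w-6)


step 1: grad = -3.86-6 = -9.86; w = -3.86 - 0.2·(-9.86) = -1.888
step 2: grad = -1.888-6 = -7.888; w = -1.888 - 0.2·(-7.888) = -0.3104
step 3: grad = -0.3104-6 = -6.3104; w = -0.3104 - 0.2·(-6.3104) = 0.95168
step 4: grad = 0.95168-6 = -5.04832; w = 0.95168 - 0.2·(-5.04832) = 1.961344

1.961344


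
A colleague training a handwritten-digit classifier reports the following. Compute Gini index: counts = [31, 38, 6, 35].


Probabilities: [31/110, 38/110, 6/110, 35/110] ≈ [0.2818, 0.3455, 0.0545, 0.3182]
Σpᵢ² = (961 + 1444 + 36 + 1225)/110² = 3666/12100
Gini = 1 - Σpᵢ² = 1 - 3666/12100 = 0.697

0.697


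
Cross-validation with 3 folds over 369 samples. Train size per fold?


Fold size = 369/3 = 123
Training per fold = 369 - 123 = 246

246


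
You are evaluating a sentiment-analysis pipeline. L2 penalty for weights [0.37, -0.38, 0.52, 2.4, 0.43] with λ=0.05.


‖w‖₂² = (0.37)² + (-0.38)² + (0.52)² + (2.4)² + (0.43)²
     = 0.1369 + 0.1444 + 0.2704 + 5.76 + 0.1849
     = 6.4966
λ·‖w‖₂² = 0.05·6.4966 = 0.32483

0.32483


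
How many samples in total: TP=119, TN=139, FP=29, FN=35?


Total = TP + TN + FP + FN
= 119 + 139 + 29 + 35
= 322
(Predicted positive: 148, predicted negative: 174)

322


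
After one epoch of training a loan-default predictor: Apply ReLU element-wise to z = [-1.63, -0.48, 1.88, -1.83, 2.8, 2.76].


ReLU(-1.63) = max(0, -1.63) = 0.0
ReLU(-0.48) = max(0, -0.48) = 0.0
ReLU(1.88) = max(0, 1.88) = 1.88
ReLU(-1.83) = max(0, -1.83) = 0.0
ReLU(2.8) = max(0, 2.8) = 2.8
ReLU(2.76) = max(0, 2.76) = 2.76
result = [0.0, 0.0, 1.88, 0.0, 2.8, 2.76]

[0.0, 0.0, 1.88, 0.0, 2.8, 2.76]


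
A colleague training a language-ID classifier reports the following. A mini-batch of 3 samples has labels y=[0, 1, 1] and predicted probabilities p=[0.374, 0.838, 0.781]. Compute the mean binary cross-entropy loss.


L[0] = -ln(1-0.374) = -ln(0.626) = 0.4684
L[1] = -ln(0.838) = 0.1767
L[2] = -ln(0.781) = 0.2472
mean = (0.4684 + 0.1767 + 0.2472)/3 = 0.2974

0.2974


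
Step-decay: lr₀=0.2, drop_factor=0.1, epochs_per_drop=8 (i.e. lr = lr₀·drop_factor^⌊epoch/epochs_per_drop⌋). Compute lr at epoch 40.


n_drops = ⌊40/8⌋ = 5
lr = 0.2·0.1^5 = 0.2·0.00001 = 0.000002

0.000002


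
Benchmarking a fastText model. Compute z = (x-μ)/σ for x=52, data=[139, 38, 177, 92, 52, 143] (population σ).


μ = 106.8333, σ = 50.3833
z = (52 - 106.8333)/50.3833 = -1.0883

-1.0883


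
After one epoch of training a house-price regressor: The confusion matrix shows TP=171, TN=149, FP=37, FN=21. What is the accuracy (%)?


Accuracy = (TP+TN)/(TP+TN+FP+FN)
= (171+149)/(378)
= 320/378 = 84.66%

84.66%


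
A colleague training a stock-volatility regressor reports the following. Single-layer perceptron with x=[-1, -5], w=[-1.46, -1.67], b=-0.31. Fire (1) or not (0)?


z = (-1)·(-1.46) + (-5)·(-1.67) - 0.31
  = 9.5
step(z) = 1 (z≥0)

1


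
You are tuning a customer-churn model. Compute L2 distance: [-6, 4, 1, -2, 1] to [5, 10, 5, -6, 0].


d = √((-6-5)² + (4-10)² + (1-5)² + (-2+ 6)² + (1-0)²)
  = √(121 + 36 + 16 + 16 + 1)
  = √190 = 13.784

13.784


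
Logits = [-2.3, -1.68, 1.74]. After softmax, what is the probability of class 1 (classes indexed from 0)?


Exponentials: e^-2.3=0.1003, e^-1.68=0.1864, e^1.74=5.6973
Sum = 5.984
Softmax = [0.0168, 0.0311, 0.9521]
p[1] = 0.1864/5.984 = 0.0311

0.0311


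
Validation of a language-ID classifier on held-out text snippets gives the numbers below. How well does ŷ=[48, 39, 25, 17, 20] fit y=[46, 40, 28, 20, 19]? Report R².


ȳ = 30.6
SS_res = Σ(y-ŷ)² = 24
SS_tot = Σ(y-ȳ)² = 579.2
R² = 1 - SS_res/SS_tot = 1 - 0.0414 = 0.9586

0.9586


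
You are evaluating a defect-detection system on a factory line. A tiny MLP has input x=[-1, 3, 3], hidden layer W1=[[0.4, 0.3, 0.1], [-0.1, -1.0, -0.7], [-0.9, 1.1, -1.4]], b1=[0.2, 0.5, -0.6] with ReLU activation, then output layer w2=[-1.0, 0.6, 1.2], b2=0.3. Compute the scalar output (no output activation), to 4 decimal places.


z1[0] = (0.4)·(-1) + (0.3)·(3) + (0.1)·(3) + 0.2 = 1.0
z1[1] = (-0.1)·(-1) + (-1.0)·(3) + (-0.7)·(3) + 0.5 = -4.5
z1[2] = (-0.9)·(-1) + (1.1)·(3) + (-1.4)·(3) - 0.6 = -0.6
h = ReLU(z1) = [1.0, 0.0, 0.0]
output = (-1.0)·(1.0) + (0.6)·(0.0) + (1.2)·(0.0) + 0.3 = -0.7

-0.7


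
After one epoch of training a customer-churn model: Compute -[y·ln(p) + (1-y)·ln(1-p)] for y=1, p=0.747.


BCE = -[y·ln(p) + (1-y)·ln(1-p)]
= -1·ln(0.747) - 0
= -ln(0.747) = 0.2917

0.2917


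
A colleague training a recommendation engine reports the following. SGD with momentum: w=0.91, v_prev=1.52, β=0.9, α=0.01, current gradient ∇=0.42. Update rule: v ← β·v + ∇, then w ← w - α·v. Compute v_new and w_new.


v_new = 0.9·1.52 + 0.42 = 1.368 + 0.42 = 1.788
w_new = 0.91 - 0.01·1.788 = 0.91 - 0.01788 = 0.89212

v_new=1.788, w_new=0.89212


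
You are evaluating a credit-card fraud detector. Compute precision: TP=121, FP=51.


Precision = TP/(TP+FP)
= 121/(121+51)
= 121/172 = 70.35%

70.35%


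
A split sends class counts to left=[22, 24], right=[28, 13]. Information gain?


Parent = [50, 37], H_parent = 0.9838
H_left = 0.9986 (n=46), H_right = 0.9012 (n=41)
H_children = (46/87)·0.9986 + (41/87)·0.9012 = 0.9527
IG = 0.9838 - 0.9527 = 0.0311

0.0311


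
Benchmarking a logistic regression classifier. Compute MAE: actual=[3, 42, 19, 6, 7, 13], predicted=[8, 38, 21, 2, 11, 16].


Absolute errors: |3-8|=5, |42-38|=4, |19-21|=2, |6-2|=4, |7-11|=4, |13-16|=3
Sum = 22
MAE = 22/6 = 11/3

11/3


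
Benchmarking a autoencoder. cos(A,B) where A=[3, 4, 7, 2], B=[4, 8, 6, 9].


A·B = 3·4 + 4·8 + 7·6 + 2·9 = 104
‖A‖ = √78 = 8.8318, ‖B‖ = √197 = 14.0357
cos = 104/(√78·√197) = 104/√15366 = 0.839

0.839


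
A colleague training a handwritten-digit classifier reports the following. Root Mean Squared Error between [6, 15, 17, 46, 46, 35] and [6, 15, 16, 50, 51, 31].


MSE = 58/6 = 9.6667
RMSE = √(58/6) = 3.1091

3.1091


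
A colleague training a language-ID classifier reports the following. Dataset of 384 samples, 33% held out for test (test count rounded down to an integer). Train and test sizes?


Test = ⌊384·33/100⌋ = 126
Train = 384 - 126 = 258

Train: 258, Test: 126


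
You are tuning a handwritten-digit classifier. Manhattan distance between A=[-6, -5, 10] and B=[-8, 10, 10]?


d = |-6+ 8| + |-5-10| + |10-10|
  = 2 + 15 + 0
  = 17

17


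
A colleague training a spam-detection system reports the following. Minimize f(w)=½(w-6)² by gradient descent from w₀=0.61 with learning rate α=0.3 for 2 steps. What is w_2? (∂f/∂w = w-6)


step 1: grad = 0.61-6 = -5.39; w = 0.61 - 0.3·(-5.39) = 2.227
step 2: grad = 2.227-6 = -3.773; w = 2.227 - 0.3·(-3.773) = 3.3589

3.3589


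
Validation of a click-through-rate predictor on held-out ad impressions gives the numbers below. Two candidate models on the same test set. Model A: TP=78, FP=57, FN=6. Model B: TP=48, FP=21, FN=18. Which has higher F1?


Model A: P=78/135=0.5778, R=78/84=0.9286, F1=2PR/(P+R)=2TP/(2TP+FP+FN)=156/219=0.7123
Model B: P=48/69=0.6957, R=48/66=0.7273, F1=2PR/(P+R)=2TP/(2TP+FP+FN)=96/135=0.7111
0.7123 > 0.7111 → Model A

Model A


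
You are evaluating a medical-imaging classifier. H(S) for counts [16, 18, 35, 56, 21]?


Probabilities: [16/146, 18/146, 35/146, 56/146, 21/146] ≈ [0.1096, 0.1233, 0.2397, 0.3836, 0.1438]
H = -((16/146)·log₂(16/146) + (18/146)·log₂(18/146) + (35/146)·log₂(35/146) + (56/146)·log₂(56/146) + (21/146)·log₂(21/146))
  = 2.1485 bits

2.1485 bits


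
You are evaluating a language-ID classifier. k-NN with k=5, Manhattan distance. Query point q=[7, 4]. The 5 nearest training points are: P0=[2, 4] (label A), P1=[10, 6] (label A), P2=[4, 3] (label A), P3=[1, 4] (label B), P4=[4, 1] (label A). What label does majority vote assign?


d(q,P0) = 5  (label A)
d(q,P1) = 5  (label A)
d(q,P2) = 4  (label A)
d(q,P3) = 6  (label B)
d(q,P4) = 6  (label A)
Votes: A=4, B=1
Majority → A

A


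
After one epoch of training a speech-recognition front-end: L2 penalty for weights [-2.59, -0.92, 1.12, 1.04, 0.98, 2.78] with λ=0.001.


‖w‖₂² = (-2.59)² + (-0.92)² + (1.12)² + (1.04)² + (0.98)² + (2.78)²
     = 6.7081 + 0.8464 + 1.2544 + 1.0816 + 0.9604 + 7.7284
     = 18.5793
λ·‖w‖₂² = 0.001·18.5793 = 0.018579

0.018579


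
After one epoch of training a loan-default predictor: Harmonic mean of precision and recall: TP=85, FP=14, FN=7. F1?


Precision = 85/99 = 0.8586
Recall = 85/92 = 0.9239
F1 = 2·P·R/(P+R) = 2·TP/(2·TP+FP+FN) = 170/(170+14+7) = 170/191 = 0.8901

0.8901


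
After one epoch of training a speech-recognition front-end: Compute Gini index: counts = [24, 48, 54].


Probabilities: [24/126, 48/126, 54/126] ≈ [0.1905, 0.381, 0.4286]
Σpᵢ² = (576 + 2304 + 2916)/126² = 5796/15876
Gini = 1 - Σpᵢ² = 1 - 5796/15876 = 0.6349

0.6349


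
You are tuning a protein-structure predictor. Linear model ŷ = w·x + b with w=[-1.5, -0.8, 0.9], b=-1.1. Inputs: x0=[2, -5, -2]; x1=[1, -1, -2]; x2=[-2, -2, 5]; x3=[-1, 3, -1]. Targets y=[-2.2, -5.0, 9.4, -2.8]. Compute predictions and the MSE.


ŷ0 = (-1.5)·(2) + (-0.8)·(-5) + (0.9)·(-2) - 1.1 = -1.9
ŷ1 = (-1.5)·(1) + (-0.8)·(-1) + (0.9)·(-2) - 1.1 = -3.6
ŷ2 = (-1.5)·(-2) + (-0.8)·(-2) + (0.9)·(5) - 1.1 = 8.0
ŷ3 = (-1.5)·(-1) + (-0.8)·(3) + (0.9)·(-1) - 1.1 = -2.9
errors² = [0.09, 1.96, 1.96, 0.01]
MSE = 4.0200/4 = 1.005

1.005


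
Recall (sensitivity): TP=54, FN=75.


Recall = TP/(TP+FN)
= 54/(54+75)
= 54/129 = 41.86%

41.86%


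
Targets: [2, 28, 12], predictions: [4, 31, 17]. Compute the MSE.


Squared errors: (2-4)²=4, (28-31)²=9, (12-17)²=25
Sum = 38
MSE = 38/3 = 38/3

38/3


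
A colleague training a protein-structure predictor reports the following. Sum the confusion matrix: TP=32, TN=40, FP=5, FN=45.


Total = TP + TN + FP + FN
= 32 + 40 + 5 + 45
= 122
(Predicted positive: 37, predicted negative: 85)

122


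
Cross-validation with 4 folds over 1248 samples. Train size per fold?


Fold size = 1248/4 = 312
Training per fold = 1248 - 312 = 936

936


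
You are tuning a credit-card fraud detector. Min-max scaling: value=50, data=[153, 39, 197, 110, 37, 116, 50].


min=37, max=197
(50-37)/(197-37) = 13/160 = 0.0813

0.0813


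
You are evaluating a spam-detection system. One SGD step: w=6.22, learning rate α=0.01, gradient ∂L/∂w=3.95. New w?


w_new = w - α·∇
= 6.22 - 0.01·3.95
= 6.22 - 0.0395
= 6.1805

6.1805


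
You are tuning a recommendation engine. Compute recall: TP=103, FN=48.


Recall = TP/(TP+FN)
= 103/(103+48)
= 103/151 = 68.21%

68.21%


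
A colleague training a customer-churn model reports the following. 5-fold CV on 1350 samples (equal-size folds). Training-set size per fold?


Fold size = 1350/5 = 270
Training per fold = 1350 - 270 = 1080

1080


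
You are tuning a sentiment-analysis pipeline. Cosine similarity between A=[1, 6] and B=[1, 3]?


A·B = 1·1 + 6·3 = 19
‖A‖ = √37 = 6.0828, ‖B‖ = √10 = 3.1623
cos = 19/(√37·√10) = 19/√370 = 0.9878

0.9878


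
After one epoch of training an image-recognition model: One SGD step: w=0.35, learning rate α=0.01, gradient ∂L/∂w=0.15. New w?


w_new = w - α·∇
= 0.35 - 0.01·0.15
= 0.35 - 0.0015
= 0.3485

0.3485


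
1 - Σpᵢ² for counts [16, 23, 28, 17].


Probabilities: [16/84, 23/84, 28/84, 17/84] ≈ [0.1905, 0.2738, 0.3333, 0.2024]
Σpᵢ² = (256 + 529 + 784 + 289)/84² = 1858/7056
Gini = 1 - Σpᵢ² = 1 - 1858/7056 = 0.7367

0.7367


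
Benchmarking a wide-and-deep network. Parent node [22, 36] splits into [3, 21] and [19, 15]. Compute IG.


Parent = [22, 36], H_parent = 0.9576
H_left = 0.5436 (n=24), H_right = 0.99 (n=34)
H_children = (24/58)·0.5436 + (34/58)·0.99 = 0.8053
IG = 0.9576 - 0.8053 = 0.1523

0.1523


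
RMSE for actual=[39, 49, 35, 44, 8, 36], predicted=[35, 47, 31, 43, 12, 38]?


MSE = 57/6 = 9.5
RMSE = √(57/6) = 3.0822

3.0822


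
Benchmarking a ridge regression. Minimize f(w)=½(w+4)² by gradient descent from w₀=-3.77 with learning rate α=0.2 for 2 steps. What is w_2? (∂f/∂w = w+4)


step 1: grad = -3.77+4 = 0.23; w = -3.77 - 0.2·(0.23) = -3.816
step 2: grad = -3.816+4 = 0.184; w = -3.816 - 0.2·(0.184) = -3.8528

-3.8528


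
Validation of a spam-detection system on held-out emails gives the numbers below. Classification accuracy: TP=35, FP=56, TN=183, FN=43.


Accuracy = (TP+TN)/(TP+TN+FP+FN)
= (35+183)/(317)
= 218/317 = 68.77%

68.77%


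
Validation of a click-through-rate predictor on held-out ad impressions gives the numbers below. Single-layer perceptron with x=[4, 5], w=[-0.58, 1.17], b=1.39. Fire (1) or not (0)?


z = (4)·(-0.58) + (5)·(1.17) + 1.39
  = 4.92
step(z) = 1 (z≥0)

1


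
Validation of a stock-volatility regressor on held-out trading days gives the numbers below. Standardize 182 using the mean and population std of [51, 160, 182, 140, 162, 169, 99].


μ = 137.5714, σ = 43.1769
z = (182 - 137.5714)/43.1769 = 1.029

1.029


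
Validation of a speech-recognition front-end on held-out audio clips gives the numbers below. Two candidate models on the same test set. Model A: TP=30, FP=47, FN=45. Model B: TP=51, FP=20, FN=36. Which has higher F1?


Model A: P=30/77=0.3896, R=30/75=0.4, F1=2PR/(P+R)=2TP/(2TP+FP+FN)=60/152=0.3947
Model B: P=51/71=0.7183, R=51/87=0.5862, F1=2PR/(P+R)=2TP/(2TP+FP+FN)=102/158=0.6456
0.3947 < 0.6456 → Model B

Model B


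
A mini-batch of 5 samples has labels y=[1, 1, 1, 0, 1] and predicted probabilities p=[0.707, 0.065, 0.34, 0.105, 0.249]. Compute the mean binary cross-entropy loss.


L[0] = -ln(0.707) = 0.3467
L[1] = -ln(0.065) = 2.7334
L[2] = -ln(0.34) = 1.0788
L[3] = -ln(1-0.105) = -ln(0.895) = 0.1109
L[4] = -ln(0.249) = 1.3903
mean = (0.3467 + 2.7334 + 1.0788 + 0.1109 + 1.3903)/5 = 1.132

1.132


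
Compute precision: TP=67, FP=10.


Precision = TP/(TP+FP)
= 67/(67+10)
= 67/77 = 87.01%

87.01%


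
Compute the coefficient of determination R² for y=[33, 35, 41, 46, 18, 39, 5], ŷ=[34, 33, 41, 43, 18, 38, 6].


ȳ = 31
SS_res = Σ(y-ŷ)² = 16
SS_tot = Σ(y-ȳ)² = 1254
R² = 1 - SS_res/SS_tot = 1 - 0.0128 = 0.9872

0.9872


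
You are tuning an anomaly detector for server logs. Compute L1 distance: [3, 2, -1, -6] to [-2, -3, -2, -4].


d = |3+ 2| + |2+ 3| + |-1+ 2| + |-6+ 4|
  = 5 + 5 + 1 + 2
  = 13

13


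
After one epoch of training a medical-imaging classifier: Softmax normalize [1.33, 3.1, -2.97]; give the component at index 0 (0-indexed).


Exponentials: e^1.33=3.781, e^3.1=22.198, e^-2.97=0.0513
Sum = 26.0303
Softmax = [0.1453, 0.8528, 0.002]
p[0] = 3.781/26.0303 = 0.1453

0.1453


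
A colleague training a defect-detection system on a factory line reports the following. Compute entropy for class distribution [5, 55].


Probabilities: [5/60, 55/60] ≈ [0.0833, 0.9167]
H = -((5/60)·log₂(5/60) + (55/60)·log₂(55/60))
  = 0.4138 bits

0.4138 bits


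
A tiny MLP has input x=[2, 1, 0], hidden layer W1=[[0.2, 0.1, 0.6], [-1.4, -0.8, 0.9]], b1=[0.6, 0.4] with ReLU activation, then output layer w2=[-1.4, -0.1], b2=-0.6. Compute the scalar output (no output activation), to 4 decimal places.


z1[0] = (0.2)·(2) + (0.1)·(1) + (0.6)·(0) + 0.6 = 1.1
z1[1] = (-1.4)·(2) + (-0.8)·(1) + (0.9)·(0) + 0.4 = -3.2
h = ReLU(z1) = [1.1, 0.0]
output = (-1.4)·(1.1) + (-0.1)·(0.0) - 0.6 = -2.14

-2.14


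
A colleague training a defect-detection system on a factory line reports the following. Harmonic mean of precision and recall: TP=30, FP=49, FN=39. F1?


Precision = 30/79 = 0.3797
Recall = 30/69 = 0.4348
F1 = 2·P·R/(P+R) = 2·TP/(2·TP+FP+FN) = 60/(60+49+39) = 60/148 = 0.4054

0.4054


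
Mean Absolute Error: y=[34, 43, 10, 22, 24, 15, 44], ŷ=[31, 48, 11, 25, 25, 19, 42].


Absolute errors: |34-31|=3, |43-48|=5, |10-11|=1, |22-25|=3, |24-25|=1, |15-19|=4, |44-42|=2
Sum = 19
MAE = 19/7 = 19/7

19/7


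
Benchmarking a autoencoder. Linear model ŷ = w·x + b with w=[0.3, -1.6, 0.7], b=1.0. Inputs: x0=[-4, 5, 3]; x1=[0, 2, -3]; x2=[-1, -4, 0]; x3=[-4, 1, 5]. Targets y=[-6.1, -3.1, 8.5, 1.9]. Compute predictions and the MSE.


ŷ0 = (0.3)·(-4) + (-1.6)·(5) + (0.7)·(3) + 1.0 = -6.1
ŷ1 = (0.3)·(0) + (-1.6)·(2) + (0.7)·(-3) + 1.0 = -4.3
ŷ2 = (0.3)·(-1) + (-1.6)·(-4) + (0.7)·(0) + 1.0 = 7.1
ŷ3 = (0.3)·(-4) + (-1.6)·(1) + (0.7)·(5) + 1.0 = 1.7
errors² = [0.0, 1.44, 1.96, 0.04]
MSE = 3.4400/4 = 0.86

0.86


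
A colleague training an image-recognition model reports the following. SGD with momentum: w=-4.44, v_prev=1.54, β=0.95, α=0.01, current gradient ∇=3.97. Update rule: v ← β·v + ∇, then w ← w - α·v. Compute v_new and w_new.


v_new = 0.95·1.54 + 3.97 = 1.463 + 3.97 = 5.433
w_new = -4.44 - 0.01·5.433 = -4.44 - 0.05433 = -4.49433

v_new=5.433, w_new=-4.49433


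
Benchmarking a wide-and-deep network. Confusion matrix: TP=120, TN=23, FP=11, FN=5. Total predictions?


Total = TP + TN + FP + FN
= 120 + 23 + 11 + 5
= 159
(Predicted positive: 131, predicted negative: 28)

159


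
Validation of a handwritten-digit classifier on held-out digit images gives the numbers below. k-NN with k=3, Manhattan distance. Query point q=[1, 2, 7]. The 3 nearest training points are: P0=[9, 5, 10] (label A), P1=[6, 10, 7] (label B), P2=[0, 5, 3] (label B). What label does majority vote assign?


d(q,P0) = 14  (label A)
d(q,P1) = 13  (label B)
d(q,P2) = 8  (label B)
Votes: A=1, B=2
Majority → B

B


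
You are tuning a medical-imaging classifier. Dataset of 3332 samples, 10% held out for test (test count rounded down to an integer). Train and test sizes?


Test = ⌊3332·10/100⌋ = 333
Train = 3332 - 333 = 2999

Train: 2999, Test: 333


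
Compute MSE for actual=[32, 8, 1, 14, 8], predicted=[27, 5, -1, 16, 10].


Squared errors: (32-27)²=25, (8-5)²=9, (1+ 1)²=4, (14-16)²=4, (8-10)²=4
Sum = 46
MSE = 46/5 = 46/5

46/5


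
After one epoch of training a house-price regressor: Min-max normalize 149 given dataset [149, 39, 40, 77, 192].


min=39, max=192
(149-39)/(192-39) = 110/153 = 0.719

0.719


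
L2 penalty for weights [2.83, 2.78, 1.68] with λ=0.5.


‖w‖₂² = (2.83)² + (2.78)² + (1.68)²
     = 8.0089 + 7.7284 + 2.8224
     = 18.5597
λ·‖w‖₂² = 0.5·18.5597 = 9.27985

9.27985


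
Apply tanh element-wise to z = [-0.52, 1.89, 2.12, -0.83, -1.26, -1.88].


tanh(-0.52) = -0.4777
tanh(1.89) = 0.9554
tanh(2.12) = 0.9716
tanh(-0.83) = -0.6805
tanh(-1.26) = -0.8511
tanh(-1.88) = -0.9545
result = [-0.4777, 0.9554, 0.9716, -0.6805, -0.8511, -0.9545]

[-0.4777, 0.9554, 0.9716, -0.6805, -0.8511, -0.9545]


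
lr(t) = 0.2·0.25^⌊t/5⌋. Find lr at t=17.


n_drops = ⌊17/5⌋ = 3
lr = 0.2·0.25^3 = 0.2·0.015625 = 0.003125

0.003125


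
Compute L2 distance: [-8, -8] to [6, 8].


d = √((-8-6)² + (-8-8)²)
  = √(196 + 256)
  = √452 = 21.2603

21.2603


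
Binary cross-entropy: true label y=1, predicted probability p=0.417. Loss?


BCE = -[y·ln(p) + (1-y)·ln(1-p)]
= -1·ln(0.417) - 0
= -ln(0.417) = 0.8747

0.8747


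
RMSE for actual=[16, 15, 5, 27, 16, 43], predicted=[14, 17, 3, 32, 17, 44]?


MSE = 39/6 = 6.5
RMSE = √(39/6) = 2.5495

2.5495


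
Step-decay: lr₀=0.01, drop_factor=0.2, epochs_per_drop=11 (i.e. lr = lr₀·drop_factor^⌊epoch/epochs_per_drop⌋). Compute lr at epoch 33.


n_drops = ⌊33/11⌋ = 3
lr = 0.01·0.2^3 = 0.01·0.008 = 0.00008

0.00008


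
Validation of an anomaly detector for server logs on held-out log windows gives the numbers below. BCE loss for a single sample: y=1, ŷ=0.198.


BCE = -[y·ln(p) + (1-y)·ln(1-p)]
= -1·ln(0.198) - 0
= -ln(0.198) = 1.6195

1.6195


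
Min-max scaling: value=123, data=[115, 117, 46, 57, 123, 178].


min=46, max=178
(123-46)/(178-46) = 77/132 = 0.5833

0.5833


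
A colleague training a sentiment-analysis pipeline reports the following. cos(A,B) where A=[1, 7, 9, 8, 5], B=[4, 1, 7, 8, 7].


A·B = 1·4 + 7·1 + 9·7 + 8·8 + 5·7 = 173
‖A‖ = √220 = 14.8324, ‖B‖ = √179 = 13.3791
cos = 173/(√220·√179) = 173/√39380 = 0.8718

0.8718


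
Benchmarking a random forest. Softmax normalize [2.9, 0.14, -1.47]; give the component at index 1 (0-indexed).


Exponentials: e^2.9=18.1741, e^0.14=1.1503, e^-1.47=0.2299
Sum = 19.5543
Softmax = [0.9294, 0.0588, 0.0118]
p[1] = 1.1503/19.5543 = 0.0588

0.0588


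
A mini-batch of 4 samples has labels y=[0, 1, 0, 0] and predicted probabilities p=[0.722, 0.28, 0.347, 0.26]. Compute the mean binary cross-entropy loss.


L[0] = -ln(1-0.722) = -ln(0.278) = 1.2801
L[1] = -ln(0.28) = 1.273
L[2] = -ln(1-0.347) = -ln(0.653) = 0.4262
L[3] = -ln(1-0.26) = -ln(0.74) = 0.3011
mean = (1.2801 + 1.273 + 0.4262 + 0.3011)/4 = 0.8201

0.8201


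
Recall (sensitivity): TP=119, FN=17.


Recall = TP/(TP+FN)
= 119/(119+17)
= 119/136 = 87.5%

87.5%


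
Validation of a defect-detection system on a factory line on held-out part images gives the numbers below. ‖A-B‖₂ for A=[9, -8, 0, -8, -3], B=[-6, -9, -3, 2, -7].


d = √((9+ 6)² + (-8+ 9)² + (0+ 3)² + (-8-2)² + (-3+ 7)²)
  = √(225 + 1 + 9 + 100 + 16)
  = √351 = 18.735

18.735


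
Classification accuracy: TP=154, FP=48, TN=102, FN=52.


Accuracy = (TP+TN)/(TP+TN+FP+FN)
= (154+102)/(356)
= 256/356 = 71.91%

71.91%


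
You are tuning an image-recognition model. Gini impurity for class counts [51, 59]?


Probabilities: [51/110, 59/110] ≈ [0.4636, 0.5364]
Σpᵢ² = (2601 + 3481)/110² = 6082/12100
Gini = 1 - Σpᵢ² = 1 - 6082/12100 = 0.4974

0.4974


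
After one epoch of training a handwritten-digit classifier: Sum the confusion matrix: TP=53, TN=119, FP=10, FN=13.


Total = TP + TN + FP + FN
= 53 + 119 + 10 + 13
= 195
(Predicted positive: 63, predicted negative: 132)

195


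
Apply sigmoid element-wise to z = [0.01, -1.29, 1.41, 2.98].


σ(0.01) = 1/(1+e^-0.01) = 0.5025
σ(-1.29) = 1/(1+e^1.29) = 0.2159
σ(1.41) = 1/(1+e^-1.41) = 0.8038
σ(2.98) = 1/(1+e^-2.98) = 0.9517
result = [0.5025, 0.2159, 0.8038, 0.9517]

[0.5025, 0.2159, 0.8038, 0.9517]


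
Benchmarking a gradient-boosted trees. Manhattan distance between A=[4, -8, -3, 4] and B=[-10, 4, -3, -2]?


d = |4+ 10| + |-8-4| + |-3+ 3| + |4+ 2|
  = 14 + 12 + 0 + 6
  = 32

32


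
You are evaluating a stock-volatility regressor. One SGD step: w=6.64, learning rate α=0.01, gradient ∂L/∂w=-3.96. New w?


w_new = w - α·∇
= 6.64 - 0.01·-3.96
= 6.64 + 0.0396
= 6.6796

6.6796


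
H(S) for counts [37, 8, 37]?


Probabilities: [37/82, 8/82, 37/82] ≈ [0.4512, 0.0976, 0.4512]
H = -((37/82)·log₂(37/82) + (8/82)·log₂(8/82) + (37/82)·log₂(37/82))
  = 1.3637 bits

1.3637 bits


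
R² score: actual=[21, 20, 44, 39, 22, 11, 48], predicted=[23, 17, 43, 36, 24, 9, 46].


ȳ = 29.2857
SS_res = Σ(y-ŷ)² = 35
SS_tot = Σ(y-ȳ)² = 1203.43
R² = 1 - SS_res/SS_tot = 1 - 0.0291 = 0.9709

0.9709


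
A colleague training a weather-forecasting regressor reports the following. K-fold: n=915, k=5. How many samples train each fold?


Fold size = 915/5 = 183
Training per fold = 915 - 183 = 732

732


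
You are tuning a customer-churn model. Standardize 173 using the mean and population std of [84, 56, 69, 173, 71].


μ = 90.6, σ = 42.1455
z = (173 - 90.6)/42.1455 = 1.9551

1.9551


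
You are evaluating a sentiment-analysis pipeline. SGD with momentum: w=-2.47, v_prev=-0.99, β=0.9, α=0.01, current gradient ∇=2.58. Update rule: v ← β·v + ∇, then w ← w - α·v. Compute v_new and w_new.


v_new = 0.9·-0.99 + 2.58 = -0.891 + 2.58 = 1.689
w_new = -2.47 - 0.01·1.689 = -2.47 - 0.01689 = -2.48689

v_new=1.689, w_new=-2.48689


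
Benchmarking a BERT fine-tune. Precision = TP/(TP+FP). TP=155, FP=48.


Precision = TP/(TP+FP)
= 155/(155+48)
= 155/203 = 76.35%

76.35%


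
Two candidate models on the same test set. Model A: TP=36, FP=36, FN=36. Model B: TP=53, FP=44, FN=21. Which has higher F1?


Model A: P=36/72=0.5, R=36/72=0.5, F1=2PR/(P+R)=2TP/(2TP+FP+FN)=72/144=0.5
Model B: P=53/97=0.5464, R=53/74=0.7162, F1=2PR/(P+R)=2TP/(2TP+FP+FN)=106/171=0.6199
0.5 < 0.6199 → Model B

Model B


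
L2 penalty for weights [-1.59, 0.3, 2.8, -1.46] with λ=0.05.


‖w‖₂² = (-1.59)² + (0.3)² + (2.8)² + (-1.46)²
     = 2.5281 + 0.09 + 7.84 + 2.1316
     = 12.5897
λ·‖w‖₂² = 0.05·12.5897 = 0.629485

0.629485


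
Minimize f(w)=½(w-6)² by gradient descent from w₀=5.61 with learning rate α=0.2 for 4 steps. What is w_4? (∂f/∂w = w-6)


step 1: grad = 5.61-6 = -0.39; w = 5.61 - 0.2·(-0.39) = 5.688
step 2: grad = 5.688-6 = -0.312; w = 5.688 - 0.2·(-0.312) = 5.7504
step 3: grad = 5.7504-6 = -0.2496; w = 5.7504 - 0.2·(-0.2496) = 5.80032
step 4: grad = 5.80032-6 = -0.19968; w = 5.80032 - 0.2·(-0.19968) = 5.840256

5.840256


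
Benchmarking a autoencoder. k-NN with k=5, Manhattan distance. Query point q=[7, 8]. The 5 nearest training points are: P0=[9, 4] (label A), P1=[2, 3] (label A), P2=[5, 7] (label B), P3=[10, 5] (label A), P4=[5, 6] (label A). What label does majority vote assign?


d(q,P0) = 6  (label A)
d(q,P1) = 10  (label A)
d(q,P2) = 3  (label B)
d(q,P3) = 6  (label A)
d(q,P4) = 4  (label A)
Votes: A=4, B=1
Majority → A

A


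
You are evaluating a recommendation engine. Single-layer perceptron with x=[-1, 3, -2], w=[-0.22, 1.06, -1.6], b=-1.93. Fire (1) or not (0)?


z = (-1)·(-0.22) + (3)·(1.06) + (-2)·(-1.6) - 1.93
  = 4.67
step(z) = 1 (z≥0)

1


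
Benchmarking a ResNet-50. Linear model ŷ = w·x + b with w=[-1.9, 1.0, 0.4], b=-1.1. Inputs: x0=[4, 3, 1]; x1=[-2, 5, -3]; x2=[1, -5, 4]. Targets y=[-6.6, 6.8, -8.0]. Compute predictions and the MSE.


ŷ0 = (-1.9)·(4) + (1.0)·(3) + (0.4)·(1) - 1.1 = -5.3
ŷ1 = (-1.9)·(-2) + (1.0)·(5) + (0.4)·(-3) - 1.1 = 6.5
ŷ2 = (-1.9)·(1) + (1.0)·(-5) + (0.4)·(4) - 1.1 = -6.4
errors² = [1.69, 0.09, 2.56]
MSE = 4.3400/3 = 1.4467

1.4467


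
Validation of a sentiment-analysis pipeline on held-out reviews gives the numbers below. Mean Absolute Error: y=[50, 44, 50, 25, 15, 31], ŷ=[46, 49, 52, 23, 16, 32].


Absolute errors: |50-46|=4, |44-49|=5, |50-52|=2, |25-23|=2, |15-16|=1, |31-32|=1
Sum = 15
MAE = 15/6 = 5/2

5/2


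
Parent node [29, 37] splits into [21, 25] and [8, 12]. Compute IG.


Parent = [29, 37], H_parent = 0.9894
H_left = 0.9945 (n=46), H_right = 0.971 (n=20)
H_children = (46/66)·0.9945 + (20/66)·0.971 = 0.9874
IG = 0.9894 - 0.9874 = 0.002

0.002


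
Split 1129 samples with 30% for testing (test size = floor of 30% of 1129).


Test = ⌊1129·30/100⌋ = 338
Train = 1129 - 338 = 791

Train: 791, Test: 338


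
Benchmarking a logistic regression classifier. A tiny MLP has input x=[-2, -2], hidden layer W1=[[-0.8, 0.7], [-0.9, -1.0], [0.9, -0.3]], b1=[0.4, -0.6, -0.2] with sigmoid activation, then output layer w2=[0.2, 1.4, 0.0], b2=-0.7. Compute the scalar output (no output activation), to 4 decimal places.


z1[0] = (-0.8)·(-2) + (0.7)·(-2) + 0.4 = 0.6
z1[1] = (-0.9)·(-2) + (-1.0)·(-2) - 0.6 = 3.2
z1[2] = (0.9)·(-2) + (-0.3)·(-2) - 0.2 = -1.4
h = sigmoid(z1) = [0.6457, 0.9608, 0.1978]
output = (0.2)·(0.6457) + (1.4)·(0.9608) + (0.0)·(0.1978) - 0.7 = 0.7743

0.7743


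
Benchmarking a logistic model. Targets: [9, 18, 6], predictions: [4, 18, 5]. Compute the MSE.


Squared errors: (9-4)²=25, (18-18)²=0, (6-5)²=1
Sum = 26
MSE = 26/3 = 26/3

26/3


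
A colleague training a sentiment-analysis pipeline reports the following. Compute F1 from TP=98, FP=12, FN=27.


Precision = 98/110 = 0.8909
Recall = 98/125 = 0.784
F1 = 2·P·R/(P+R) = 2·TP/(2·TP+FP+FN) = 196/(196+12+27) = 196/235 = 0.834

0.834


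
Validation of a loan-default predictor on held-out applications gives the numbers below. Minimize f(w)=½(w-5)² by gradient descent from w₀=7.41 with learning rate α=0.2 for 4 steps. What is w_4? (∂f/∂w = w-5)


step 1: grad = 7.41-5 = 2.41; w = 7.41 - 0.2·(2.41) = 6.928
step 2: grad = 6.928-5 = 1.928; w = 6.928 - 0.2·(1.928) = 6.5424
step 3: grad = 6.5424-5 = 1.5424; w = 6.5424 - 0.2·(1.5424) = 6.23392
step 4: grad = 6.23392-5 = 1.23392; w = 6.23392 - 0.2·(1.23392) = 5.987136

5.987136


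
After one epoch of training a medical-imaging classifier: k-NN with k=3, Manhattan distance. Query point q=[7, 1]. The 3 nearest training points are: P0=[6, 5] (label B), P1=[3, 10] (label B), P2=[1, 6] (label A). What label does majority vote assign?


d(q,P0) = 5  (label B)
d(q,P1) = 13  (label B)
d(q,P2) = 11  (label A)
Votes: A=1, B=2
Majority → B

B


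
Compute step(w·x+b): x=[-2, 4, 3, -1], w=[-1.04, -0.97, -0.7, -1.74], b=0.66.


z = (-2)·(-1.04) + (4)·(-0.97) + (3)·(-0.7) + (-1)·(-1.74) + 0.66
  = -1.5
step(z) = 0 (z<0)

0


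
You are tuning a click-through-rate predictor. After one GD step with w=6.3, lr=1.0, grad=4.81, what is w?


w_new = w - α·∇
= 6.3 - 1.0·4.81
= 6.3 - 4.81
= 1.49

1.49


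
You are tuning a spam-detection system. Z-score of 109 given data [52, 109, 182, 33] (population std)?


μ = 94, σ = 57.9957
z = (109 - 94)/57.9957 = 0.2586

0.2586


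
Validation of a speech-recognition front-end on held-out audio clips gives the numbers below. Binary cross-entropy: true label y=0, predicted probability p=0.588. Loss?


BCE = -[y·ln(p) + (1-y)·ln(1-p)]
= -0 - 1·ln(1-0.588)
= -ln(0.412) = 0.8867

0.8867


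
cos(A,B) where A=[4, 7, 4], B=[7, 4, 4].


A·B = 4·7 + 7·4 + 4·4 = 72
‖A‖ = √81 = 9, ‖B‖ = √81 = 9
cos = 72/(√81·√81) = 72/√6561 = 0.8889

0.8889


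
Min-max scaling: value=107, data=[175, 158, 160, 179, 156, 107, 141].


min=107, max=179
(107-107)/(179-107) = 0/72 = 0.0

0.0


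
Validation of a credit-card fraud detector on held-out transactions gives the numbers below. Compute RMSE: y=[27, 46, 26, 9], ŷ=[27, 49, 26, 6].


MSE = 18/4 = 4.5
RMSE = √(18/4) = 2.1213

2.1213


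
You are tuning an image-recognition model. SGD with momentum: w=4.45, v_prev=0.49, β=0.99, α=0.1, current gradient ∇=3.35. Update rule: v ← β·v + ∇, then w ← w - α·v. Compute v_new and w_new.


v_new = 0.99·0.49 + 3.35 = 0.4851 + 3.35 = 3.8351
w_new = 4.45 - 0.1·3.8351 = 4.45 - 0.38351 = 4.06649

v_new=3.8351, w_new=4.06649


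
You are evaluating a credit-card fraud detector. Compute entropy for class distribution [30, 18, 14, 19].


Probabilities: [30/81, 18/81, 14/81, 19/81] ≈ [0.3704, 0.2222, 0.1728, 0.2346]
H = -((30/81)·log₂(30/81) + (18/81)·log₂(18/81) + (14/81)·log₂(14/81) + (19/81)·log₂(19/81))
  = 1.9413 bits

1.9413 bits


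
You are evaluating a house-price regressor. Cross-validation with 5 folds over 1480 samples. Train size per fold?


Fold size = 1480/5 = 296
Training per fold = 1480 - 296 = 1184

1184


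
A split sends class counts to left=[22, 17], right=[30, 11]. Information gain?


Parent = [52, 28], H_parent = 0.9341
H_left = 0.9881 (n=39), H_right = 0.839 (n=41)
H_children = (39/80)·0.9881 + (41/80)·0.839 = 0.9117
IG = 0.9341 - 0.9117 = 0.0224

0.0224


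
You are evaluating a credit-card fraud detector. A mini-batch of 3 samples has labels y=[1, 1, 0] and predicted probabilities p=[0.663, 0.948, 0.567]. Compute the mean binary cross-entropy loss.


L[0] = -ln(0.663) = 0.411
L[1] = -ln(0.948) = 0.0534
L[2] = -ln(1-0.567) = -ln(0.433) = 0.837
mean = (0.411 + 0.0534 + 0.837)/3 = 0.4338

0.4338


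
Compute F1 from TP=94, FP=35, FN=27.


Precision = 94/129 = 0.7287
Recall = 94/121 = 0.7769
F1 = 2·P·R/(P+R) = 2·TP/(2·TP+FP+FN) = 188/(188+35+27) = 188/250 = 0.752

0.752


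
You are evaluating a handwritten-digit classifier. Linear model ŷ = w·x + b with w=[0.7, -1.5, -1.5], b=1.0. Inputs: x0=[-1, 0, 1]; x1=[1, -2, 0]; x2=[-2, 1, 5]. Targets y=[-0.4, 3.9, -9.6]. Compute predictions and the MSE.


ŷ0 = (0.7)·(-1) + (-1.5)·(0) + (-1.5)·(1) + 1.0 = -1.2
ŷ1 = (0.7)·(1) + (-1.5)·(-2) + (-1.5)·(0) + 1.0 = 4.7
ŷ2 = (0.7)·(-2) + (-1.5)·(1) + (-1.5)·(5) + 1.0 = -9.4
errors² = [0.64, 0.64, 0.04]
MSE = 1.3200/3 = 0.44

0.44


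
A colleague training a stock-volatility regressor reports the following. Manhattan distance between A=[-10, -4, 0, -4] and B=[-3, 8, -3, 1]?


d = |-10+ 3| + |-4-8| + |0+ 3| + |-4-1|
  = 7 + 12 + 3 + 5
  = 27

27


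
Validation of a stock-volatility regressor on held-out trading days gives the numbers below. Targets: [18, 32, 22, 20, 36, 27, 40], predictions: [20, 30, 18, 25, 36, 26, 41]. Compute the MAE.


Absolute errors: |18-20|=2, |32-30|=2, |22-18|=4, |20-25|=5, |36-36|=0, |27-26|=1, |40-41|=1
Sum = 15
MAE = 15/7 = 15/7

15/7


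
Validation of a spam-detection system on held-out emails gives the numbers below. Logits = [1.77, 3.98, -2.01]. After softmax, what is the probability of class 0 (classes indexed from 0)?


Exponentials: e^1.77=5.8709, e^3.98=53.517, e^-2.01=0.134
Sum = 59.5219
Softmax = [0.0986, 0.8991, 0.0023]
p[0] = 5.8709/59.5219 = 0.0986

0.0986


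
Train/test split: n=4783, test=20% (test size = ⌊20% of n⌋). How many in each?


Test = ⌊4783·20/100⌋ = 956
Train = 4783 - 956 = 3827

Train: 3827, Test: 956


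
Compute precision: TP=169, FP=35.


Precision = TP/(TP+FP)
= 169/(169+35)
= 169/204 = 82.84%

82.84%


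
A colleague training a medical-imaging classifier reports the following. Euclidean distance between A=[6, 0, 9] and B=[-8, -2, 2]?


d = √((6+ 8)² + (0+ 2)² + (9-2)²)
  = √(196 + 4 + 49)
  = √249 = 15.7797

15.7797


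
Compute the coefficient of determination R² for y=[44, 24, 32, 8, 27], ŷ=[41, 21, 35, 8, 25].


ȳ = 27
SS_res = Σ(y-ŷ)² = 31
SS_tot = Σ(y-ȳ)² = 684
R² = 1 - SS_res/SS_tot = 1 - 0.0453 = 0.9547

0.9547


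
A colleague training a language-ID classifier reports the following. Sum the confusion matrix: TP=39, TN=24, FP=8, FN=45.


Total = TP + TN + FP + FN
= 39 + 24 + 8 + 45
= 116
(Predicted positive: 47, predicted negative: 69)

116


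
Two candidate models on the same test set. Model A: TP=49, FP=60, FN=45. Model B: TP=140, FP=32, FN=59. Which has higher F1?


Model A: P=49/109=0.4495, R=49/94=0.5213, F1=2PR/(P+R)=2TP/(2TP+FP+FN)=98/203=0.4828
Model B: P=140/172=0.814, R=140/199=0.7035, F1=2PR/(P+R)=2TP/(2TP+FP+FN)=280/371=0.7547
0.4828 < 0.7547 → Model B

Model B


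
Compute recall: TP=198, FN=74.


Recall = TP/(TP+FN)
= 198/(198+74)
= 198/272 = 72.79%

72.79%


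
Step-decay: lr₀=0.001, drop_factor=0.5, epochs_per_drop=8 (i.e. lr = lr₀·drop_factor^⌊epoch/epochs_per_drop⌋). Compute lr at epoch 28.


n_drops = ⌊28/8⌋ = 3
lr = 0.001·0.5^3 = 0.001·0.125 = 0.000125

0.000125


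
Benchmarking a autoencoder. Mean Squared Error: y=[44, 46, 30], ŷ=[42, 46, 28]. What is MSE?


Squared errors: (44-42)²=4, (46-46)²=0, (30-28)²=4
Sum = 8
MSE = 8/3 = 8/3

8/3


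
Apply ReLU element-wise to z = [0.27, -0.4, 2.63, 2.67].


ReLU(0.27) = max(0, 0.27) = 0.27
ReLU(-0.4) = max(0, -0.4) = 0.0
ReLU(2.63) = max(0, 2.63) = 2.63
ReLU(2.67) = max(0, 2.67) = 2.67
result = [0.27, 0.0, 2.63, 2.67]

[0.27, 0.0, 2.63, 2.67]


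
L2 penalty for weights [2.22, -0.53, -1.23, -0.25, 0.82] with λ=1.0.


‖w‖₂² = (2.22)² + (-0.53)² + (-1.23)² + (-0.25)² + (0.82)²
     = 4.9284 + 0.2809 + 1.5129 + 0.0625 + 0.6724
     = 7.4571
λ·‖w‖₂² = 1.0·7.4571 = 7.4571

7.4571


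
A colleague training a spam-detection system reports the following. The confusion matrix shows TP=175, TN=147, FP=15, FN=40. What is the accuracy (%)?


Accuracy = (TP+TN)/(TP+TN+FP+FN)
= (175+147)/(377)
= 322/377 = 85.41%

85.41%


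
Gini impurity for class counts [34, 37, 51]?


Probabilities: [34/122, 37/122, 51/122] ≈ [0.2787, 0.3033, 0.418]
Σpᵢ² = (1156 + 1369 + 2601)/122² = 5126/14884
Gini = 1 - Σpᵢ² = 1 - 5126/14884 = 0.6556

0.6556


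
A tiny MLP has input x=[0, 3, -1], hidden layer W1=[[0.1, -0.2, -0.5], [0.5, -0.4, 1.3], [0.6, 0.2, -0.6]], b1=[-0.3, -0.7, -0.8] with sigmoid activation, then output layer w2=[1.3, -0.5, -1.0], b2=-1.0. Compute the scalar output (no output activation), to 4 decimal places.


z1[0] = (0.1)·(0) + (-0.2)·(3) + (-0.5)·(-1) - 0.3 = -0.4
z1[1] = (0.5)·(0) + (-0.4)·(3) + (1.3)·(-1) - 0.7 = -3.2
z1[2] = (0.6)·(0) + (0.2)·(3) + (-0.6)·(-1) - 0.8 = 0.4
h = sigmoid(z1) = [0.4013, 0.0392, 0.5987]
output = (1.3)·(0.4013) + (-0.5)·(0.0392) + (-1.0)·(0.5987) - 1.0 = -1.0966

-1.0966


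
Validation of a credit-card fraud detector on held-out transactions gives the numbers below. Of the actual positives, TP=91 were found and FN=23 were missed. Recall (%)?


Recall = TP/(TP+FN)
= 91/(91+23)
= 91/114 = 79.82%

79.82%
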